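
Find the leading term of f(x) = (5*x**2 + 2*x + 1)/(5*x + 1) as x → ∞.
x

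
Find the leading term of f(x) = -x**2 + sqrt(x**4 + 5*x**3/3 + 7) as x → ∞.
5*x/6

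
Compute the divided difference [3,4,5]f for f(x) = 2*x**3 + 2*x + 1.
24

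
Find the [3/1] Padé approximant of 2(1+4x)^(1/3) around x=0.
(-128*x**3/81 + 32*x**2/9 + 8*x + 2)/(8*x/3 + 1)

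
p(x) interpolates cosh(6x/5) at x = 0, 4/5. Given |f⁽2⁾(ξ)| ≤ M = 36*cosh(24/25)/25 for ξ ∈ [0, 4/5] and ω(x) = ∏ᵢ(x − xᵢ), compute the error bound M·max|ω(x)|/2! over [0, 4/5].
72*cosh(24/25)/625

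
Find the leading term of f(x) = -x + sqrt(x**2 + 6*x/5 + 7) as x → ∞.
3/5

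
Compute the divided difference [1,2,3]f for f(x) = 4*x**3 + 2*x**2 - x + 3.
26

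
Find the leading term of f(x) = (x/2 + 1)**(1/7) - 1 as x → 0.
x/14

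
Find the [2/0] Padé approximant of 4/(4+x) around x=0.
x**2/16 - x/4 + 1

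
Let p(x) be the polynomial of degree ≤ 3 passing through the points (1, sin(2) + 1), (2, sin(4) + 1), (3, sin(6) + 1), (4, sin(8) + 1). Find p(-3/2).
385*sin(6)/16 - 105*sin(8)/16 + 1 + 231*sin(2)/16 - 495*sin(4)/16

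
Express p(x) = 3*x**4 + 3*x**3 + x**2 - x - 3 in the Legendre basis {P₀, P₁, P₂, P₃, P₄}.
(-31/15)P₀ + (4/5)P₁ + (50/21)P₂ + (6/5)P₃ + (24/35)P₄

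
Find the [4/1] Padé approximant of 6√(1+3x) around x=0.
(729*x**4/320 - 81*x**3/20 + 243*x**2/20 + 108*x/5 + 6)/(21*x/10 + 1)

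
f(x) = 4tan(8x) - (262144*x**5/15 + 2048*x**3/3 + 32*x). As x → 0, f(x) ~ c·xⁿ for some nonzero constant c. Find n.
7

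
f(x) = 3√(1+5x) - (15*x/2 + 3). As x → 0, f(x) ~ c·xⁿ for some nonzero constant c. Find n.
2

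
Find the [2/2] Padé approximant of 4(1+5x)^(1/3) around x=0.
(700*x**2/27 + 70*x/3 + 4)/(125*x**2/54 + 25*x/6 + 1)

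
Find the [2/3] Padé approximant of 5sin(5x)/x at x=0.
(25 - 875*x**2/12)/(5*x**2/4 + 1)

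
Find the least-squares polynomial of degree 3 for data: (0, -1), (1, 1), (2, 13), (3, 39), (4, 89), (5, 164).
-20/21 + (-62/63)x + (163/84)x² + (35/36)x³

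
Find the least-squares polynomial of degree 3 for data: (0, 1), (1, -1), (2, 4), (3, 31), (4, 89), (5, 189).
74/63 + (-661/189)x + (-143/126)x² + (101/54)x³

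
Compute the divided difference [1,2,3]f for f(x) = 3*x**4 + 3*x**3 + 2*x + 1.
93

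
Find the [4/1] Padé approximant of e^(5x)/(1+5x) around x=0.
(6625*x**4/216 + 175*x**3/9 + 25*x**2/2 + 44*x/9 + 1)/(44*x/9 + 1)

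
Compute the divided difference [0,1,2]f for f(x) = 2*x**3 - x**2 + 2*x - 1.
5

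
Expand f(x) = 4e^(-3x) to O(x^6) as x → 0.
4 - 12*x + 18*x**2 - 18*x**3 + 27*x**4/2 - 81*x**5/10 + O(x**6)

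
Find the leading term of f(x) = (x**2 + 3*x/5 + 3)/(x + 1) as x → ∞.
x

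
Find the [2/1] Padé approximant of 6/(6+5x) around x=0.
1/(5*x/6 + 1)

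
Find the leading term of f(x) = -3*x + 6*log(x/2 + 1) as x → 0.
-3*x**2/4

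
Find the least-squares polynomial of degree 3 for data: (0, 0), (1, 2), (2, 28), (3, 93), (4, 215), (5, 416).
-31/126 + (-1397/756)x + (16/9)x² + (329/108)x³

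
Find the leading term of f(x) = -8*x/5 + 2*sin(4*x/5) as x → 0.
-64*x**3/375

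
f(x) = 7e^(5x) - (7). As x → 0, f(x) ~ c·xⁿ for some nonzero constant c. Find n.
1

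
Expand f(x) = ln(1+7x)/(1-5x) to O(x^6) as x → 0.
7*x + 21*x**2/2 + 1001*x**3/6 + 2807*x**4/12 + 271859*x**5/60 + O(x**6)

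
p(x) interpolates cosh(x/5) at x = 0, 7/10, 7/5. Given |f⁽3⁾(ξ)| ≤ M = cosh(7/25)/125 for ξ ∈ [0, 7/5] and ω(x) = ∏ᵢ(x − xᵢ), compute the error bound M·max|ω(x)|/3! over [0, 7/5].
343*sqrt(3)*cosh(7/25)/3375000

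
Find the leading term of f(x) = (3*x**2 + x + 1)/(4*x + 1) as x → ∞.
3*x/4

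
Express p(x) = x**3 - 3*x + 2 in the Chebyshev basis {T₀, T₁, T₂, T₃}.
(2)T₀ + (-9/4)T₁ + (1/4)T₃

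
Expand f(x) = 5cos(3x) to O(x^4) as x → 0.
5 - 45*x**2/2 + O(x**4)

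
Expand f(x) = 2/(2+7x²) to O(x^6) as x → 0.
1 - 7*x**2/2 + 49*x**4/4 + O(x**6)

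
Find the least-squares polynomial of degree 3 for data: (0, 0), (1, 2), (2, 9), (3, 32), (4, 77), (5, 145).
5/14 + (-43/28)x + (31/28)x² + x³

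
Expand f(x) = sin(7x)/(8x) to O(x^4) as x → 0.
7/8 - 343*x**2/48 + O(x**4)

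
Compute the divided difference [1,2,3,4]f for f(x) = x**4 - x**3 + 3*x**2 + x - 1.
9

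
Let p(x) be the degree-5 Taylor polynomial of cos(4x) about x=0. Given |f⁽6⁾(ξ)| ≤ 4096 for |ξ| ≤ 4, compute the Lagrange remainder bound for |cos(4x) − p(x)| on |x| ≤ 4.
1048576/45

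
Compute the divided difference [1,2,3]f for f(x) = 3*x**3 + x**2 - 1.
19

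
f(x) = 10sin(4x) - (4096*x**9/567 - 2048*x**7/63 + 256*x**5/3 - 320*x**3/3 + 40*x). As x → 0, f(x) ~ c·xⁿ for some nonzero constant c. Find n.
11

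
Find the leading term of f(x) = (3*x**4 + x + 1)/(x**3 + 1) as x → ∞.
3*x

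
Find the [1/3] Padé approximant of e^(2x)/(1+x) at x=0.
(x + 1)/(2*x**3/3 - x**2 + 1)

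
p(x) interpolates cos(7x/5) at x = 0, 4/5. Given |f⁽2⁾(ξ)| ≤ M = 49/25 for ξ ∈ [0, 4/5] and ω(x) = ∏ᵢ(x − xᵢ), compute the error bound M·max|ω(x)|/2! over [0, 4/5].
98/625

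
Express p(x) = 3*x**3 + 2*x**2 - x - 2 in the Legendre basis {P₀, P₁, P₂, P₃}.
(-4/3)P₀ + (4/5)P₁ + (4/3)P₂ + (6/5)P₃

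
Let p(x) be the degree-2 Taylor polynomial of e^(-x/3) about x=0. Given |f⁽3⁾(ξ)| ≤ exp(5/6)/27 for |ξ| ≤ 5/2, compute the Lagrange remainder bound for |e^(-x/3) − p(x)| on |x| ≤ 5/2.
125*exp(5/6)/1296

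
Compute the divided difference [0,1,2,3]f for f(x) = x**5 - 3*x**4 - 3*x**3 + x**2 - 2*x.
4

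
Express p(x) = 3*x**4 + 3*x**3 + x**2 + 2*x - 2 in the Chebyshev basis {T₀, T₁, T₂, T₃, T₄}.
(-3/8)T₀ + (17/4)T₁ + (2)T₂ + (3/4)T₃ + (3/8)T₄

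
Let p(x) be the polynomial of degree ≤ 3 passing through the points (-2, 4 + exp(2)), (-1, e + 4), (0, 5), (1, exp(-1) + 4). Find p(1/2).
(5 + e*(-5*e + exp(2) + 79))*exp(-1)/16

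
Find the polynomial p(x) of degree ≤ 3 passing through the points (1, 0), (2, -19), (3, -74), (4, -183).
-3*x**3 + 2*x + 1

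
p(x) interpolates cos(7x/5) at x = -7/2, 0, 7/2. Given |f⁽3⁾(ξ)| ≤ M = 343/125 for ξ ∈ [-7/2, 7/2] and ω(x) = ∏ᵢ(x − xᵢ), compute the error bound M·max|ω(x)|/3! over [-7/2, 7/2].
117649*sqrt(3)/27000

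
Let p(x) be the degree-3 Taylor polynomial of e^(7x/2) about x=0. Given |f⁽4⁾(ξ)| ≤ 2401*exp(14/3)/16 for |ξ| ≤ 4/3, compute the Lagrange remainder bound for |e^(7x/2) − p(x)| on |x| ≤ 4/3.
4802*exp(14/3)/243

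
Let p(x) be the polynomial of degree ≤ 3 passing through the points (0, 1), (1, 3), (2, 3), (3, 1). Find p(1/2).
9/4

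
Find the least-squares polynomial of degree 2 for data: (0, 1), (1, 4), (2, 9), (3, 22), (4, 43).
59/35 + (-83/35)x + (22/7)x²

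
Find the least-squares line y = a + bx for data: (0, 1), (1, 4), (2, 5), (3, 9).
a = 1, b = 5/2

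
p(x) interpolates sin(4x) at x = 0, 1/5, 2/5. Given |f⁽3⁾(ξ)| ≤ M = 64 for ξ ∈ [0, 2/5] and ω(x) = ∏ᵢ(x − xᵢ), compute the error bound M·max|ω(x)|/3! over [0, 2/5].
64*sqrt(3)/3375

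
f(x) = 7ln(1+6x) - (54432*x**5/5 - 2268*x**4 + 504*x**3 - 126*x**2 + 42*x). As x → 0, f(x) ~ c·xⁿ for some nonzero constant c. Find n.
6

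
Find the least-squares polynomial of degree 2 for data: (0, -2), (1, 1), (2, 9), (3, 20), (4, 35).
-15/7 + (111/70)x + (27/14)x²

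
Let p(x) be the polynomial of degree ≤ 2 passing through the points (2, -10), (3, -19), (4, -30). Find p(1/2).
-1/4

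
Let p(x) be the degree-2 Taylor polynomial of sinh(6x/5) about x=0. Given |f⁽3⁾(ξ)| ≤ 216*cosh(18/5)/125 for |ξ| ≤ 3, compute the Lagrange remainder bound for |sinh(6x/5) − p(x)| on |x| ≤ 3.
972*cosh(18/5)/125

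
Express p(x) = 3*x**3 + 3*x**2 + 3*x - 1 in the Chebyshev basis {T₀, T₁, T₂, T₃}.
(1/2)T₀ + (21/4)T₁ + (3/2)T₂ + (3/4)T₃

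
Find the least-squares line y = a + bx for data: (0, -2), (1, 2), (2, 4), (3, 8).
a = -9/5, b = 16/5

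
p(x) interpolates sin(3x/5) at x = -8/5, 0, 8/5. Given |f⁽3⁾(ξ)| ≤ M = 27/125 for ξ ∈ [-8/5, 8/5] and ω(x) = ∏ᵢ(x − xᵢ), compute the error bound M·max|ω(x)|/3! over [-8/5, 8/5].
512*sqrt(3)/15625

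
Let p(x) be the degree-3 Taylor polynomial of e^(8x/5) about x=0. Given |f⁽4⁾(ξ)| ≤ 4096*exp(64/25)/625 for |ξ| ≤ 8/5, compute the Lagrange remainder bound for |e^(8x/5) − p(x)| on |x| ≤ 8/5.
2097152*exp(64/25)/1171875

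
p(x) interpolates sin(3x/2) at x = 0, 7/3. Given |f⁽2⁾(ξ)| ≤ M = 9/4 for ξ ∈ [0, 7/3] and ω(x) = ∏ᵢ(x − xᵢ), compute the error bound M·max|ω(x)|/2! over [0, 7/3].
49/32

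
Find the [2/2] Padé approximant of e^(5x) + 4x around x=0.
(595*x**2/36 + 59*x/6 + 1)/(-125*x**2/36 + 5*x/6 + 1)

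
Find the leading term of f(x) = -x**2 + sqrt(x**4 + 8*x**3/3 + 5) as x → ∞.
4*x/3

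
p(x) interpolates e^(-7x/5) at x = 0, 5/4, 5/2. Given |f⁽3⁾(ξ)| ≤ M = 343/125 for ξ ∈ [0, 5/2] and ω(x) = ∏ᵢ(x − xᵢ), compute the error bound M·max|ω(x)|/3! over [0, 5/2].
343*sqrt(3)/1728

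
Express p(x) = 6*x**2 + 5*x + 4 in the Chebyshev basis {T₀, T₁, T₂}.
(7)T₀ + (5)T₁ + (3)T₂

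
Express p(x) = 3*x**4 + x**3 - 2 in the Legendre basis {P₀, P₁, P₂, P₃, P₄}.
(-7/5)P₀ + (3/5)P₁ + (12/7)P₂ + (2/5)P₃ + (24/35)P₄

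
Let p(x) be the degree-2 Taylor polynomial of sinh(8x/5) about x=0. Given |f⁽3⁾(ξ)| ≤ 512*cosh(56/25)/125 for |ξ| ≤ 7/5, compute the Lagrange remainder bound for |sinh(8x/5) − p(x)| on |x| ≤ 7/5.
87808*cosh(56/25)/46875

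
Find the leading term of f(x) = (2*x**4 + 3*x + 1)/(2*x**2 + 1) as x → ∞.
x**2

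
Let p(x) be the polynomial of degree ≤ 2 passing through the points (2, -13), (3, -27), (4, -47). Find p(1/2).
-13/4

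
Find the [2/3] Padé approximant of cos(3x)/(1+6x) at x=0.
(1 - 15*x**2/4)/(9*x**3/2 + 3*x**2/4 + 6*x + 1)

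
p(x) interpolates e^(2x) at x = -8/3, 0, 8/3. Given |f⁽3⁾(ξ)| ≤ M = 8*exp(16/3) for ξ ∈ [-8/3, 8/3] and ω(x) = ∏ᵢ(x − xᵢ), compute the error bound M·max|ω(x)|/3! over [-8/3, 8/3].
4096*sqrt(3)*exp(16/3)/729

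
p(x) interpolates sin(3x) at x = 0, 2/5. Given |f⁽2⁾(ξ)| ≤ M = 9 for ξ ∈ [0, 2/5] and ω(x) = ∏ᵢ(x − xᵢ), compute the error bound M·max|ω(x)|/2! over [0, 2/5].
9/50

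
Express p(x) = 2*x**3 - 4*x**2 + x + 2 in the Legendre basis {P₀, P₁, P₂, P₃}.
(2/3)P₀ + (11/5)P₁ + (-8/3)P₂ + (4/5)P₃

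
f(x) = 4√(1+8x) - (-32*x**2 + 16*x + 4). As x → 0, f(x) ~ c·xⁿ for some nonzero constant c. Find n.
3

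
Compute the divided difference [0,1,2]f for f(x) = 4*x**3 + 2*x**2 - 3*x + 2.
14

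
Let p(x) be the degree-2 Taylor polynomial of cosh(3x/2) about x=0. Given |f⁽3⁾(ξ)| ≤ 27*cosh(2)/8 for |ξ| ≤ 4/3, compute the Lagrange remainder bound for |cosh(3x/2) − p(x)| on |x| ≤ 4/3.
4*cosh(2)/3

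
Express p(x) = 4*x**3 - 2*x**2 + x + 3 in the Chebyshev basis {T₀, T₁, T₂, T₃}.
(2)T₀ + (4)T₁ - T₂ + T₃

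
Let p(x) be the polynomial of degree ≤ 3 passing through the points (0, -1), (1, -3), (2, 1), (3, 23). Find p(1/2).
-2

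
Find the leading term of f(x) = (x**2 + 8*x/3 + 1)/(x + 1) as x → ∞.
x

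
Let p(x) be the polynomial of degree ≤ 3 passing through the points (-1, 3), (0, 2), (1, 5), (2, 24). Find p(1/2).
9/4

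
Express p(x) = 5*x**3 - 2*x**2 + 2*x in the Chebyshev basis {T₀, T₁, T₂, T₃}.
-T₀ + (23/4)T₁ - T₂ + (5/4)T₃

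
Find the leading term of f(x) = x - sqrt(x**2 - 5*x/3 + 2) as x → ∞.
5/6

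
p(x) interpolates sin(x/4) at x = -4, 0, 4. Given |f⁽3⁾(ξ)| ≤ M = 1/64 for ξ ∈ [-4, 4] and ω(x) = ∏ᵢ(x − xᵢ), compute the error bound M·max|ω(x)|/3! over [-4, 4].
sqrt(3)/27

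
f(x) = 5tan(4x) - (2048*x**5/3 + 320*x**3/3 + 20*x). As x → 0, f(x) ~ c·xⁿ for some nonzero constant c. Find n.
7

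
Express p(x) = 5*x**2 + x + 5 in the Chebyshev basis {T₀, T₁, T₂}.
(15/2)T₀ + T₁ + (5/2)T₂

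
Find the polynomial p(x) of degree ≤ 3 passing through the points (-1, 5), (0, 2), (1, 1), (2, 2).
x**2 - 2*x + 2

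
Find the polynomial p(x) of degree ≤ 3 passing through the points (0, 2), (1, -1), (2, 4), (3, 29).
2*x**3 - 2*x**2 - 3*x + 2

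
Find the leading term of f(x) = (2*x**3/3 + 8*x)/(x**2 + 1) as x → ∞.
2*x/3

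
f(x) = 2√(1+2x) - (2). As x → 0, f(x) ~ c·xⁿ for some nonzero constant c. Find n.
1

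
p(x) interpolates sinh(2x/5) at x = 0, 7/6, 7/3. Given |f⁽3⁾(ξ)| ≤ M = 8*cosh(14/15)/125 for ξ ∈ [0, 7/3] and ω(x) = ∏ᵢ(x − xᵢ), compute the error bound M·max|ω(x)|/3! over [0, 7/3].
343*sqrt(3)*cosh(14/15)/91125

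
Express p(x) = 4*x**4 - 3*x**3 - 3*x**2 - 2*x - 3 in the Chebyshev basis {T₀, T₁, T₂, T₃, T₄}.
(-3)T₀ + (-17/4)T₁ + (1/2)T₂ + (-3/4)T₃ + (1/2)T₄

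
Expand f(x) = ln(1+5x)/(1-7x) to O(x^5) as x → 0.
5*x + 45*x**2/2 + 1195*x**3/6 + 14855*x**4/12 + O(x**5)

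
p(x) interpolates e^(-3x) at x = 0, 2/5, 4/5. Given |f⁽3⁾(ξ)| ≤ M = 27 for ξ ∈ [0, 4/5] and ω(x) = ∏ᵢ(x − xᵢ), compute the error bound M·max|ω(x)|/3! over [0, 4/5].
8*sqrt(3)/125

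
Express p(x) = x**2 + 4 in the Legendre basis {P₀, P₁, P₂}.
(13/3)P₀ + (2/3)P₂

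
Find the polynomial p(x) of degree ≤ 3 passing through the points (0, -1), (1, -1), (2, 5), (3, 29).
2*x**3 - 3*x**2 + x - 1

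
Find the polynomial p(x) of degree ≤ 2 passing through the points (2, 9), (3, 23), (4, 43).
3*x**2 - x - 1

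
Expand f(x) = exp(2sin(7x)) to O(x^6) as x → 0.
1 + 14*x + 98*x**2 + 343*x**3 - 386561*x**5/60 + O(x**6)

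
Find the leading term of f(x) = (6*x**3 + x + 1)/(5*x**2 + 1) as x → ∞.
6*x/5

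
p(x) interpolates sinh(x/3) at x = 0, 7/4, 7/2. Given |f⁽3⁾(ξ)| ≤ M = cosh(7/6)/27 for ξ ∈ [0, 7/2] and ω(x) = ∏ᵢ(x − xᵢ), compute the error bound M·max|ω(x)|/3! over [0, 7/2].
343*sqrt(3)*cosh(7/6)/46656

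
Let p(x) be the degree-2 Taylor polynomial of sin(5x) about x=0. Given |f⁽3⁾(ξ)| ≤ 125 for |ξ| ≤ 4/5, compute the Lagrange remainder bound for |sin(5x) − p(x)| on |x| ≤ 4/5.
32/3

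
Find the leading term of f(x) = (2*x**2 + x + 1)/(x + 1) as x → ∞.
2*x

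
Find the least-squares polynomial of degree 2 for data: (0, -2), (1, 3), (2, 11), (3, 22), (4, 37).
-67/35 + (219/70)x + (23/14)x²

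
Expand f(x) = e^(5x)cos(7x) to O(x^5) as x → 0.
1 + 5*x - 12*x**2 - 305*x**3/3 - 1081*x**4/6 + O(x**5)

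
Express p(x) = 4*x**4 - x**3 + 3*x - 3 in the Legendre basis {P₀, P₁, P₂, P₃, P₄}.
(-11/5)P₀ + (12/5)P₁ + (16/7)P₂ + (-2/5)P₃ + (32/35)P₄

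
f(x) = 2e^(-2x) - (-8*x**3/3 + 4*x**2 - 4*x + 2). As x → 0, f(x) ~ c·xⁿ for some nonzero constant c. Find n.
4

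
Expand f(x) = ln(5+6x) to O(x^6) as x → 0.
log(5) + 6*x/5 - 18*x**2/25 + 72*x**3/125 - 324*x**4/625 + 7776*x**5/15625 + O(x**6)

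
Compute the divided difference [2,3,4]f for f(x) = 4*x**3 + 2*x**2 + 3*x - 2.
38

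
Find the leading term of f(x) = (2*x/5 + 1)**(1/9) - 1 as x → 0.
2*x/45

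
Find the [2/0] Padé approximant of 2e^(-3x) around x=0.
9*x**2 - 6*x + 2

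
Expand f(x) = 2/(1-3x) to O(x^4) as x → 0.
2 + 6*x + 18*x**2 + 54*x**3 + O(x**4)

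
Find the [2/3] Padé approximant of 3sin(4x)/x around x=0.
(12 - 112*x**2/5)/(4*x**2/5 + 1)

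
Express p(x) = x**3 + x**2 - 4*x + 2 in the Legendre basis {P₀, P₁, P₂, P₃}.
(7/3)P₀ + (-17/5)P₁ + (2/3)P₂ + (2/5)P₃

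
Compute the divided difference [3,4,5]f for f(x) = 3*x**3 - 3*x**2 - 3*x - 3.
33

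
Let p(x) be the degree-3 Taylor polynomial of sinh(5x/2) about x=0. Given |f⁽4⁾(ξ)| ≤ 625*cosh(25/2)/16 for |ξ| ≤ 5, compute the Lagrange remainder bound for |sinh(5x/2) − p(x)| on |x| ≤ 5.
390625*cosh(25/2)/384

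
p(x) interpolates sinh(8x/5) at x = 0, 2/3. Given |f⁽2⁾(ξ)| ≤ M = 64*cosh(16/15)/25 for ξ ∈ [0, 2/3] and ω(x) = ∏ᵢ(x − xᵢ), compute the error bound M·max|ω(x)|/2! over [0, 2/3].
32*cosh(16/15)/225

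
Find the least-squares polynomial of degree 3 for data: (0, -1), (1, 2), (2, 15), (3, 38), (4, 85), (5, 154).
-22/21 + (157/126)x + (26/21)x² + (17/18)x³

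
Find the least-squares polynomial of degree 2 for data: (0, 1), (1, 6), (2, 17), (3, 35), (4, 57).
6/7 + (167/70)x + (41/14)x²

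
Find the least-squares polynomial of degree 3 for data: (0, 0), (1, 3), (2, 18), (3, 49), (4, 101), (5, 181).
-13/126 + (-299/756)x + (184/63)x² + (95/108)x³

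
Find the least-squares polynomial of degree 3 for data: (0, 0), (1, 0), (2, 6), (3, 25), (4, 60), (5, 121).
-4/63 + (-299/378)x + (-13/252)x² + (109/108)x³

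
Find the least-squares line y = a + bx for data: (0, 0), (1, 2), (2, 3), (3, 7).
a = -3/10, b = 11/5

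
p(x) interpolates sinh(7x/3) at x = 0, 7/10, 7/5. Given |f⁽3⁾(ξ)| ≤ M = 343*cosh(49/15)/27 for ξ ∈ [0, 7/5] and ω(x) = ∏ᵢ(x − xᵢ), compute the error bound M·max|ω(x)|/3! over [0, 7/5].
117649*sqrt(3)*cosh(49/15)/729000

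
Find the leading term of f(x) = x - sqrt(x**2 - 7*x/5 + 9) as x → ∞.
7/10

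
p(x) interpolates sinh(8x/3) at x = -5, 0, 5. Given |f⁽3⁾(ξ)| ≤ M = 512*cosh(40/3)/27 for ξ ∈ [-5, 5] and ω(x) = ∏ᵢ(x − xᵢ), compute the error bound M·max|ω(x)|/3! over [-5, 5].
64000*sqrt(3)*cosh(40/3)/729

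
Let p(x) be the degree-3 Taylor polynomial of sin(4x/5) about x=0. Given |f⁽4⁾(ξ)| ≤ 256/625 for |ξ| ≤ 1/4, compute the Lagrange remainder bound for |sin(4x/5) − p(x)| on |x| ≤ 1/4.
1/15000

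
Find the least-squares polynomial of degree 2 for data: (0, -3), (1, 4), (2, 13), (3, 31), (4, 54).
-89/35 + (167/70)x + (41/14)x²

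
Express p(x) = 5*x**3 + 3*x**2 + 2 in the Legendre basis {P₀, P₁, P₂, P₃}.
(3)P₀ + (3)P₁ + (2)P₂ + (2)P₃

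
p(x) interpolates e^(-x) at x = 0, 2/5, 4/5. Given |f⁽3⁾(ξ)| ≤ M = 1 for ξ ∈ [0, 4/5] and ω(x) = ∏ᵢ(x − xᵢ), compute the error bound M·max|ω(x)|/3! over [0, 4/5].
8*sqrt(3)/3375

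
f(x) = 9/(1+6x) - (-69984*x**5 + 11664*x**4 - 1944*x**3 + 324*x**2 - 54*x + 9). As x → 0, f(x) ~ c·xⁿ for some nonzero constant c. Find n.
6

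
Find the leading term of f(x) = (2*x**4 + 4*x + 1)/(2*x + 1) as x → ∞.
x**3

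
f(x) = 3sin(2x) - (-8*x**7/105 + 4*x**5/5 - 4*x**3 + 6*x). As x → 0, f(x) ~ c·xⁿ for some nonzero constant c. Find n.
9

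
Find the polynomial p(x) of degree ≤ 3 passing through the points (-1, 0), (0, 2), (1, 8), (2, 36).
3*x**3 + 2*x**2 + x + 2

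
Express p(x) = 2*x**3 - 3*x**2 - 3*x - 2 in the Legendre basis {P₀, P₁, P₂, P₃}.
(-3)P₀ + (-9/5)P₁ + (-2)P₂ + (4/5)P₃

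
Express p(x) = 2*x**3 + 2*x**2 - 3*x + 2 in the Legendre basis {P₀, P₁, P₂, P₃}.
(8/3)P₀ + (-9/5)P₁ + (4/3)P₂ + (4/5)P₃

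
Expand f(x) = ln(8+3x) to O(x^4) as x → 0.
log(8) + 3*x/8 - 9*x**2/128 + 9*x**3/512 + O(x**4)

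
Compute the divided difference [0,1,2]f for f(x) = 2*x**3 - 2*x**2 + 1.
4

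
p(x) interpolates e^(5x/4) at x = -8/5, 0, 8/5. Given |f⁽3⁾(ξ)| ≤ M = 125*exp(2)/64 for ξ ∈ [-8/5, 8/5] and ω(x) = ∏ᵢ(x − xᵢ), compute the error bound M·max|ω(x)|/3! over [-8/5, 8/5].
8*sqrt(3)*exp(2)/27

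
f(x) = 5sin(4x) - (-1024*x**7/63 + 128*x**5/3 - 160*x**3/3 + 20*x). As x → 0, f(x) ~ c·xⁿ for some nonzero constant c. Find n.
9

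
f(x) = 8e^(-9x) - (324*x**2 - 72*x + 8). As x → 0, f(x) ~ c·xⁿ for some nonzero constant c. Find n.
3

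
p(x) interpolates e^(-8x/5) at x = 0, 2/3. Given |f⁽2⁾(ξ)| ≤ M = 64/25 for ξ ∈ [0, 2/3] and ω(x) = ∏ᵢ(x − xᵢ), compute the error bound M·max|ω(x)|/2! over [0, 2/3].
32/225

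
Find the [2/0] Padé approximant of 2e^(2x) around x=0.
4*x**2 + 4*x + 2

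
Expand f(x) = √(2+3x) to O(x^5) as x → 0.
sqrt(2) + 3*sqrt(2)*x/4 - 9*sqrt(2)*x**2/32 + 27*sqrt(2)*x**3/128 - 405*sqrt(2)*x**4/2048 + O(x**5)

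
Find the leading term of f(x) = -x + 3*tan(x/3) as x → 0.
x**3/27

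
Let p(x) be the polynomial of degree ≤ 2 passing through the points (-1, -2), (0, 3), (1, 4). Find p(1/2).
4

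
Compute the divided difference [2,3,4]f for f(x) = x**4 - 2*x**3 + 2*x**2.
39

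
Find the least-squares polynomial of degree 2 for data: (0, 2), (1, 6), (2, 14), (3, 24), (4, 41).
11/5 + (8/5)x + (2)x²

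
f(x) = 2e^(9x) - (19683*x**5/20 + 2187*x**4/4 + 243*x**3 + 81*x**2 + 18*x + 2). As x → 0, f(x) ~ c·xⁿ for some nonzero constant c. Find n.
6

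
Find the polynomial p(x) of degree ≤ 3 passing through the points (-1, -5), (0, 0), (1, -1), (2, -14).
-x**3 - 3*x**2 + 3*x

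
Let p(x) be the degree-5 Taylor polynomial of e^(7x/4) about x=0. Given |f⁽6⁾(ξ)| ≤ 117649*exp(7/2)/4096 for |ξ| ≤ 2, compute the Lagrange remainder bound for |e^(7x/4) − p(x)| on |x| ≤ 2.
117649*exp(7/2)/46080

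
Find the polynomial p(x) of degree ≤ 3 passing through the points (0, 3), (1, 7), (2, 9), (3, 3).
-x**3 + 2*x**2 + 3*x + 3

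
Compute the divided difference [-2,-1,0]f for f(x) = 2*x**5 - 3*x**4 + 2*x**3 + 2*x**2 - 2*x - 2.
-55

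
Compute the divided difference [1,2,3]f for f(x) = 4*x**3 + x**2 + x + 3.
25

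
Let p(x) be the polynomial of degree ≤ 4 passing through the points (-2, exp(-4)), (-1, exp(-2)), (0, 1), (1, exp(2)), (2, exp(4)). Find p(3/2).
(-5 + 28*exp(2) + 35*(-2 + 4*exp(2) + exp(4))*exp(4))*exp(-4)/128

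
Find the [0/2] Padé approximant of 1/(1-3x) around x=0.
1/(1 - 3*x)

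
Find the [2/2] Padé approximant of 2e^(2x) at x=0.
(2*x**2/3 + 2*x + 2)/(x**2/3 - x + 1)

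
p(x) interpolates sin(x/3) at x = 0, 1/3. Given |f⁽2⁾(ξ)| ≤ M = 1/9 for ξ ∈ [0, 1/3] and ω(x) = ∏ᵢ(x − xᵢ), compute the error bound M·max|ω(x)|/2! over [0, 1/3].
1/648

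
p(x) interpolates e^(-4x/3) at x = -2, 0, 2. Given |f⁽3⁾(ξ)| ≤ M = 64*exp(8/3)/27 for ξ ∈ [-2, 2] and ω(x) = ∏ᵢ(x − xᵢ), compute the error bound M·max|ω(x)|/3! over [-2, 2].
512*sqrt(3)*exp(8/3)/729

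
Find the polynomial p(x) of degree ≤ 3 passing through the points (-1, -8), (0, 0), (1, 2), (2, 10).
2*x**3 - 3*x**2 + 3*x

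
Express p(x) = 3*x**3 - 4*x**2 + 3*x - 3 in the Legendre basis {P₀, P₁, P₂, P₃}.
(-13/3)P₀ + (24/5)P₁ + (-8/3)P₂ + (6/5)P₃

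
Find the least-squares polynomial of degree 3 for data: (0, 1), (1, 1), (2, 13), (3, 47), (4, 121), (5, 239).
71/63 + (-457/189)x + (13/126)x² + (107/54)x³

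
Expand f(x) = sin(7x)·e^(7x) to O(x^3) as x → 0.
7*x + 49*x**2 + O(x**3)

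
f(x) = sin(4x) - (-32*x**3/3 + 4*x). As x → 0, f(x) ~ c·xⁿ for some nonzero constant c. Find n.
5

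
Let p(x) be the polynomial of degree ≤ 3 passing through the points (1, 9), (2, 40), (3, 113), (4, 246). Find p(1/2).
29/8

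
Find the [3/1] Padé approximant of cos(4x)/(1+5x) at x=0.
(32*x**3/15 - 440*x**2/51 + 32*x/255 + 1)/(1307*x/255 + 1)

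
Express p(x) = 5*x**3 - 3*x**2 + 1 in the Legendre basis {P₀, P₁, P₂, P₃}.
(3)P₁ + (-2)P₂ + (2)P₃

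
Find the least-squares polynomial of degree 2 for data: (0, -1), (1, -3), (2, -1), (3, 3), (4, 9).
-43/35 + (-89/35)x + (9/7)x²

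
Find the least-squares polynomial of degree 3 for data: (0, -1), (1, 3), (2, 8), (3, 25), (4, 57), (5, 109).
-47/63 + (1115/378)x + (-127/126)x² + (26/27)x³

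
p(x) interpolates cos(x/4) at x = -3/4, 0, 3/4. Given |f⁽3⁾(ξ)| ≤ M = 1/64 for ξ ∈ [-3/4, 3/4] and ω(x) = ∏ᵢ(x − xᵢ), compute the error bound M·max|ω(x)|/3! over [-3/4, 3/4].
sqrt(3)/4096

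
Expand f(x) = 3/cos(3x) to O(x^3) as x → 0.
3 + 27*x**2/2 + O(x**3)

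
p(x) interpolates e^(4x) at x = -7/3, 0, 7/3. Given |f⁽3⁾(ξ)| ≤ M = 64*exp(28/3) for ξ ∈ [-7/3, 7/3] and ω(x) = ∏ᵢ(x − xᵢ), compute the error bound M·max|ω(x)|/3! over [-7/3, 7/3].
21952*sqrt(3)*exp(28/3)/729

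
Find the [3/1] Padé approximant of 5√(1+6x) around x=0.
(-135*x**3/8 + 135*x**2/4 + 135*x/4 + 5)/(15*x/4 + 1)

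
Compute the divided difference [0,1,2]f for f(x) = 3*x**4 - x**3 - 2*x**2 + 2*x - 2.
16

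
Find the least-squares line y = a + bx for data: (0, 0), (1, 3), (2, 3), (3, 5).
a = 1/2, b = 3/2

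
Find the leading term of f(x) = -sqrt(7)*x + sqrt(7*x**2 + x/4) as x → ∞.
sqrt(7)/56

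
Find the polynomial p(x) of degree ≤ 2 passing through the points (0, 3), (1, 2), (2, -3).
-2*x**2 + x + 3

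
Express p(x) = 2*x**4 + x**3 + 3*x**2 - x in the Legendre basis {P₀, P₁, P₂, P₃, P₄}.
(7/5)P₀ + (-2/5)P₁ + (22/7)P₂ + (2/5)P₃ + (16/35)P₄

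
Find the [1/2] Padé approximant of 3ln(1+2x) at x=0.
6*x/(-x**2/3 + x + 1)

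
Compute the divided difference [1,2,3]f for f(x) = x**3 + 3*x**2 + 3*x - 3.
9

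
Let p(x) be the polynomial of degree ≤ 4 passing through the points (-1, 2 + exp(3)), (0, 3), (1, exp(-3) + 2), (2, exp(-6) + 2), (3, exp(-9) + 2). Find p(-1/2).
(-70*exp(6) - 5 + 28*exp(3) + (396 + 35*exp(3))*exp(9))*exp(-9)/128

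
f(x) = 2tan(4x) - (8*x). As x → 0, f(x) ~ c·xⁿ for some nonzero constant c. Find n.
3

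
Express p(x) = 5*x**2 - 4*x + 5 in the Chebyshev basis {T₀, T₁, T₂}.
(15/2)T₀ + (-4)T₁ + (5/2)T₂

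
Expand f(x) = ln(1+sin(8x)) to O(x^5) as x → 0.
8*x - 32*x**2 + 256*x**3/3 - 1024*x**4/3 + O(x**5)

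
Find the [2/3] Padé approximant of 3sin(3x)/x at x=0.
(9 - 189*x**2/20)/(9*x**2/20 + 1)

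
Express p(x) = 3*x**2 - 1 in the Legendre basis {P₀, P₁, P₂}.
(2)P₂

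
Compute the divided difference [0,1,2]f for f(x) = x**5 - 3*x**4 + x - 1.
-6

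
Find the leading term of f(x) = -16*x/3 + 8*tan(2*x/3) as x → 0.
64*x**3/81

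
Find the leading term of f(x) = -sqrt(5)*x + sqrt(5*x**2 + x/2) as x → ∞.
sqrt(5)/20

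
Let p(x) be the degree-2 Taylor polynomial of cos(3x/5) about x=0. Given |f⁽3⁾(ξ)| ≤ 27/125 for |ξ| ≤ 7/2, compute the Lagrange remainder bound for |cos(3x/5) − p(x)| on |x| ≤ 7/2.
3087/2000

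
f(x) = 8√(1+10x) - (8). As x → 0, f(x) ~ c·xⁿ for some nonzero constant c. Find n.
1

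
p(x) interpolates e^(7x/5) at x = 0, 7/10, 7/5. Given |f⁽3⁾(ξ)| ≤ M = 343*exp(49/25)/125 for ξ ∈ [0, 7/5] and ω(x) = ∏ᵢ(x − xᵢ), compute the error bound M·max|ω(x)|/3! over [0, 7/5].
117649*sqrt(3)*exp(49/25)/3375000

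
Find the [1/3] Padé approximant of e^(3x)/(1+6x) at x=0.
(21*x/20 + 1)/(333*x**3/40 - 207*x**2/20 + 81*x/20 + 1)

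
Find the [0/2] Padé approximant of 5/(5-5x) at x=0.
1/(1 - x)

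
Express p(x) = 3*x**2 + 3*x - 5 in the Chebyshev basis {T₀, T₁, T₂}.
(-7/2)T₀ + (3)T₁ + (3/2)T₂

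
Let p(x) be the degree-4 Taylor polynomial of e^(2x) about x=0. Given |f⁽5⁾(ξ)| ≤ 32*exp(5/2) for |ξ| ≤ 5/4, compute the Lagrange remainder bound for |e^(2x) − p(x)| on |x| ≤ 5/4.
625*exp(5/2)/768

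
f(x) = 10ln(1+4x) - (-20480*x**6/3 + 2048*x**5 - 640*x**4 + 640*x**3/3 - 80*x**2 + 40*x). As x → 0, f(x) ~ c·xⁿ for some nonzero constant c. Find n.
7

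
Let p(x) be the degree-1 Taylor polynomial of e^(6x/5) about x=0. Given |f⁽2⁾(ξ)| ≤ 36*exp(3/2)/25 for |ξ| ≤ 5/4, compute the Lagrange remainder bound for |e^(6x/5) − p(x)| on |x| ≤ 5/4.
9*exp(3/2)/8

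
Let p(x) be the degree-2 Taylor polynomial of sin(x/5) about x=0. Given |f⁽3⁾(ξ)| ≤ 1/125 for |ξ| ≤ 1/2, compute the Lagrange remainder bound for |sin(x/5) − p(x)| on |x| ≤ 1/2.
1/6000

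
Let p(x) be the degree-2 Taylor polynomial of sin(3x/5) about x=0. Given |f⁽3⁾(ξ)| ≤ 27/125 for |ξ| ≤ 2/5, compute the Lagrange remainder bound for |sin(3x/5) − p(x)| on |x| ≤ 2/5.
36/15625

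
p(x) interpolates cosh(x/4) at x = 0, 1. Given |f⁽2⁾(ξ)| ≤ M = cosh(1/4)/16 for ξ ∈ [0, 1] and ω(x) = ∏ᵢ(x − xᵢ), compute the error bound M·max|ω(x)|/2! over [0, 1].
cosh(1/4)/128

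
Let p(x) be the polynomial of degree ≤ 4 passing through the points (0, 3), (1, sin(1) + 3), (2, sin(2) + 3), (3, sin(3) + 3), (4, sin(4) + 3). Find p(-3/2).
-693*sin(1)/32 + 315*sin(4)/128 - 385*sin(3)/32 + 3 + 1485*sin(2)/64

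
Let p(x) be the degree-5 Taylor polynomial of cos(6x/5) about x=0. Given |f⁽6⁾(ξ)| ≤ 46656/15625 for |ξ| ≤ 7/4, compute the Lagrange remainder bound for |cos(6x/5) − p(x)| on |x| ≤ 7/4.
9529569/80000000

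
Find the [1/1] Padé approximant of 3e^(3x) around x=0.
(9*x/2 + 3)/(1 - 3*x/2)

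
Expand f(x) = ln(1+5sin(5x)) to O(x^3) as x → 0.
25*x - 625*x**2/2 + O(x**3)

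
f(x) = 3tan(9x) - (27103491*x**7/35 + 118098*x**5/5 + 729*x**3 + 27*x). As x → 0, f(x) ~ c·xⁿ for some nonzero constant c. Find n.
9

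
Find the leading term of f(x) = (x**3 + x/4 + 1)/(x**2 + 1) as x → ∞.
x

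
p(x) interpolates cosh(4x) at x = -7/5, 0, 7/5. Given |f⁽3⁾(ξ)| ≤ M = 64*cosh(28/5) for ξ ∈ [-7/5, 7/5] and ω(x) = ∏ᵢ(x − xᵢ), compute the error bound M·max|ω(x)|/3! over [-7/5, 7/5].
21952*sqrt(3)*cosh(28/5)/3375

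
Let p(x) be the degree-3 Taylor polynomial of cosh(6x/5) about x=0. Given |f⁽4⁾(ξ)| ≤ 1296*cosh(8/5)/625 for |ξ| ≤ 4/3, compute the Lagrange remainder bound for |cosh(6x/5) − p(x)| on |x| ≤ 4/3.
512*cosh(8/5)/1875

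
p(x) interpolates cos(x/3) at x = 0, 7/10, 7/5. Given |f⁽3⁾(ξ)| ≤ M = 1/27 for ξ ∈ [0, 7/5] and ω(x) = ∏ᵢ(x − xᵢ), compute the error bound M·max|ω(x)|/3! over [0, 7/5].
343*sqrt(3)/729000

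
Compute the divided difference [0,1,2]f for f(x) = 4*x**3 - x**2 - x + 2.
11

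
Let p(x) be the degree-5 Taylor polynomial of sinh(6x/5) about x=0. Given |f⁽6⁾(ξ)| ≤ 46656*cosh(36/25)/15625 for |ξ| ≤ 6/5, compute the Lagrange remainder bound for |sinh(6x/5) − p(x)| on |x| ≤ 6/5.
15116544*cosh(36/25)/1220703125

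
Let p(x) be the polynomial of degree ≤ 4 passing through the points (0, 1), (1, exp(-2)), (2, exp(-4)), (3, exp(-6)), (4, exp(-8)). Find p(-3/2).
(-2772*exp(6) - 1540*exp(2) + 315 + 2970*exp(4) + 1155*exp(8))*exp(-8)/128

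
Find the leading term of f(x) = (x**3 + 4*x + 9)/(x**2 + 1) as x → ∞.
x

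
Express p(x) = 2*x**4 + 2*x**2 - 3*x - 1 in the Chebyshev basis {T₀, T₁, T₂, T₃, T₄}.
(3/4)T₀ + (-3)T₁ + (2)T₂ + (1/4)T₄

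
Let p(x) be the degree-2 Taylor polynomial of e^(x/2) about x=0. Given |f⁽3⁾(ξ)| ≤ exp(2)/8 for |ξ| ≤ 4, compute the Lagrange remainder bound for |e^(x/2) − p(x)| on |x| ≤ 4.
4*exp(2)/3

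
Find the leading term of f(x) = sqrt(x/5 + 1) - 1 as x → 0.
x/10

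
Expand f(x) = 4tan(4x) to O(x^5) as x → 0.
16*x + 256*x**3/3 + O(x**5)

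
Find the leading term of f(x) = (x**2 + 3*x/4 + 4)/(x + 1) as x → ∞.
x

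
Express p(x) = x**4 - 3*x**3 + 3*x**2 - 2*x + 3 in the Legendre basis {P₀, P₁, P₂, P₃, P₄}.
(21/5)P₀ + (-19/5)P₁ + (18/7)P₂ + (-6/5)P₃ + (8/35)P₄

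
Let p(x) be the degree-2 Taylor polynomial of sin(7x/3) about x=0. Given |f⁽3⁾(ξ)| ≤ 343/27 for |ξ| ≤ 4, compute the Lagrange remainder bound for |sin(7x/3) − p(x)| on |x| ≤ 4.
10976/81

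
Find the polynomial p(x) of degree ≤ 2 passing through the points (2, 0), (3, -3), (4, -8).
-x**2 + 2*x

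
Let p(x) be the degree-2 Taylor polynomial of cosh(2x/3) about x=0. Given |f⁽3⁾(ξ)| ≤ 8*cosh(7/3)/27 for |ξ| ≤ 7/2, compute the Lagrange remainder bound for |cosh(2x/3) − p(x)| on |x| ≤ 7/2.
343*cosh(7/3)/162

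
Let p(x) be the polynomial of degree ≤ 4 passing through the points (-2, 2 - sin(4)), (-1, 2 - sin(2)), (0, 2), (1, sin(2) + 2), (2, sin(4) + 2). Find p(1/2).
-sin(4)/16 + 5*sin(2)/8 + 2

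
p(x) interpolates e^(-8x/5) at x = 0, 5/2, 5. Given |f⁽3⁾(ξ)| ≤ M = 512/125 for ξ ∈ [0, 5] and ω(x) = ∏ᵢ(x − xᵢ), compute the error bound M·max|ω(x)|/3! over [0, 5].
64*sqrt(3)/27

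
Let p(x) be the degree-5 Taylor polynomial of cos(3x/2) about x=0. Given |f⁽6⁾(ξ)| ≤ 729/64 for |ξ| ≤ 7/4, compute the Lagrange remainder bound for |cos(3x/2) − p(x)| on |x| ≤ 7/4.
9529569/20971520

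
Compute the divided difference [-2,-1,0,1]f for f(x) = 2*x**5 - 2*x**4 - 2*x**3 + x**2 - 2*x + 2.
12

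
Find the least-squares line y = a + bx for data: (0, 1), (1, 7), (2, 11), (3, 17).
a = 6/5, b = 26/5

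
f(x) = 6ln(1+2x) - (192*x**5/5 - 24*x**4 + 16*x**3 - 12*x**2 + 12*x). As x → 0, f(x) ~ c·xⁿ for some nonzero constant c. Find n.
6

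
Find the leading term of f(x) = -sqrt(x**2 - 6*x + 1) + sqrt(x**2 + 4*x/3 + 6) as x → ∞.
11/3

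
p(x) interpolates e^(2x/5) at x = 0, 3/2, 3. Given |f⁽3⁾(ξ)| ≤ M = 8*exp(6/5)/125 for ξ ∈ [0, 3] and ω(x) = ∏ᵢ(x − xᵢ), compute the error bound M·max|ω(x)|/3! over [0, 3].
sqrt(3)*exp(6/5)/125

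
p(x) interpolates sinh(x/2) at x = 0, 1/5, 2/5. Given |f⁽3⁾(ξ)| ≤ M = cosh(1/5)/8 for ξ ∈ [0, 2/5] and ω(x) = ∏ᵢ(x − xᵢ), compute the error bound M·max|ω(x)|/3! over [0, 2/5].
sqrt(3)*cosh(1/5)/27000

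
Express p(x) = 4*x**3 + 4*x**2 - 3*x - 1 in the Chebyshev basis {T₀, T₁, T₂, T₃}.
T₀ + (2)T₂ + T₃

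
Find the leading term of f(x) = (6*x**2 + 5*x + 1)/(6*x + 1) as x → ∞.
x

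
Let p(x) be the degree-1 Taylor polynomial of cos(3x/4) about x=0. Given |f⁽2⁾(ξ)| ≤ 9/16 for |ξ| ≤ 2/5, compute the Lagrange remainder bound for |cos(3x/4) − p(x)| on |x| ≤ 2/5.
9/200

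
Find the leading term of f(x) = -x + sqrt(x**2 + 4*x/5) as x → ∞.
2/5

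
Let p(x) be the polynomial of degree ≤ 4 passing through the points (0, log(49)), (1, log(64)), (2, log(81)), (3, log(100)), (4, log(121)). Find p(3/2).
-5*log(10)/16 - 5*log(7)/64 + 3*log(11)/64 + 45*log(2)/16 + 45*log(3)/16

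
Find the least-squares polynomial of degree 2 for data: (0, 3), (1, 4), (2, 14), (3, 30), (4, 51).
18/7 + (-33/35)x + (23/7)x²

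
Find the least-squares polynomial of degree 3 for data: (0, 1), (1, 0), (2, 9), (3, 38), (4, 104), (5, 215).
127/126 + (-1039/756)x + (-409/252)x² + (113/54)x³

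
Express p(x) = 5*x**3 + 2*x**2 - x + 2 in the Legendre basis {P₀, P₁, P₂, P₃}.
(8/3)P₀ + (2)P₁ + (4/3)P₂ + (2)P₃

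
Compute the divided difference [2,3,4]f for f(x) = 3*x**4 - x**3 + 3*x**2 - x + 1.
159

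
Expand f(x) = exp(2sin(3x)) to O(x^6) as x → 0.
1 + 6*x + 18*x**2 + 27*x**3 - 1863*x**5/20 + O(x**6)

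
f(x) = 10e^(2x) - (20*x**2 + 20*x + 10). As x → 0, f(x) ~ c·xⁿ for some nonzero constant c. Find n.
3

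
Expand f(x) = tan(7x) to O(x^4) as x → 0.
7*x + 343*x**3/3 + O(x**4)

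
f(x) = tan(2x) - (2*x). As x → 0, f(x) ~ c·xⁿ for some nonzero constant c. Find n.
3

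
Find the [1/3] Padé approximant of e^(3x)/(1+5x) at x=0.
(17*x/16 + 1)/(219*x**3/32 - 67*x**2/8 + 49*x/16 + 1)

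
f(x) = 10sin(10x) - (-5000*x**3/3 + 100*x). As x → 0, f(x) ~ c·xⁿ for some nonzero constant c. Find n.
5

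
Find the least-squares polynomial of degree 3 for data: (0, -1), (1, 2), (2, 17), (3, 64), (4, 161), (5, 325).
-8/9 + (400/189)x + (-659/252)x² + (329/108)x³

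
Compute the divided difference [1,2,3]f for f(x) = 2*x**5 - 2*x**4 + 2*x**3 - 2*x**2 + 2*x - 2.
140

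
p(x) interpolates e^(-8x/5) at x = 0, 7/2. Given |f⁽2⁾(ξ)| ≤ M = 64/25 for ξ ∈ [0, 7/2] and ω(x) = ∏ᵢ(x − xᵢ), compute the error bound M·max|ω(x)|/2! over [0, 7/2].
98/25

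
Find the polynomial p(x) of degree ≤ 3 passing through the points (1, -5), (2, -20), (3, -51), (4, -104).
-x**3 - 2*x**2 - 2*x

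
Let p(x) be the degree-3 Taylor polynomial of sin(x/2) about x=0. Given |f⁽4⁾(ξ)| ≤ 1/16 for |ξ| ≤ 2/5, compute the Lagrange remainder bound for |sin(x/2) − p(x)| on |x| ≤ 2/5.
1/15000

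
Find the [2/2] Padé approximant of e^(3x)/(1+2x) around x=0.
(7*x**2/4 + 11*x/6 + 1)/(-19*x**2/12 + 5*x/6 + 1)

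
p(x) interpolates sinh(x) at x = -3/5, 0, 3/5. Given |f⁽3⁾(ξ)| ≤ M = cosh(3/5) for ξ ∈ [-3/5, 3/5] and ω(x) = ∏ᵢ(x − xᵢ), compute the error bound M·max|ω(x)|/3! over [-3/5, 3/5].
sqrt(3)*cosh(3/5)/125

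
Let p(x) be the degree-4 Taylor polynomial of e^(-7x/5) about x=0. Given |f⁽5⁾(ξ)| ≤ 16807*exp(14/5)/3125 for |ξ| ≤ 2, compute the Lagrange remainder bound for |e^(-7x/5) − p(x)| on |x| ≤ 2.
67228*exp(14/5)/46875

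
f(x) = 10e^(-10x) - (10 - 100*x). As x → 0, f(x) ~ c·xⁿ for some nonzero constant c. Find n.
2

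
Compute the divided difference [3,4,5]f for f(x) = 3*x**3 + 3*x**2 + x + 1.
39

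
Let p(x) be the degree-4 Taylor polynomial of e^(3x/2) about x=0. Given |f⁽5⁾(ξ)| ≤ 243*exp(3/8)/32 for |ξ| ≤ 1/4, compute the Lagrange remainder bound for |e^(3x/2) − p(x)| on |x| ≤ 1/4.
81*exp(3/8)/1310720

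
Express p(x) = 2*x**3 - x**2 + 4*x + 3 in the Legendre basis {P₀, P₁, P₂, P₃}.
(8/3)P₀ + (26/5)P₁ + (-2/3)P₂ + (4/5)P₃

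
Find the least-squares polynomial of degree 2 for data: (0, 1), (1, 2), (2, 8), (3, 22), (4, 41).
38/35 + (-18/7)x + (22/7)x²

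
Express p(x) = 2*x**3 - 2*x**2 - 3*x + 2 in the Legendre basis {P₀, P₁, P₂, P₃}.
(4/3)P₀ + (-9/5)P₁ + (-4/3)P₂ + (4/5)P₃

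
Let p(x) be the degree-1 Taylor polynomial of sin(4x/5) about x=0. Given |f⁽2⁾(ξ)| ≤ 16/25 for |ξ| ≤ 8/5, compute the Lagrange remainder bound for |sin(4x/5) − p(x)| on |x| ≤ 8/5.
512/625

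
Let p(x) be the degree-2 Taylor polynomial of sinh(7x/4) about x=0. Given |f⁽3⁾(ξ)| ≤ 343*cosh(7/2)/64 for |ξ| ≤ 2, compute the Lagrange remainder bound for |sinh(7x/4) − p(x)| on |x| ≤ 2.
343*cosh(7/2)/48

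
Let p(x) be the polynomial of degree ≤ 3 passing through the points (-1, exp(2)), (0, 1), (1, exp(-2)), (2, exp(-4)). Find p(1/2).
(-1 + 9*exp(2) + (9 - exp(2))*exp(4))*exp(-4)/16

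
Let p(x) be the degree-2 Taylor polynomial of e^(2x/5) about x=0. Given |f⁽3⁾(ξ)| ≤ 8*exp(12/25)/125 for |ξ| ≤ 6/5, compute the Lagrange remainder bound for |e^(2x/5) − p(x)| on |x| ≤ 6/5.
288*exp(12/25)/15625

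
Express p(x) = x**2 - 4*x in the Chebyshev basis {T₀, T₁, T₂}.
(1/2)T₀ + (-4)T₁ + (1/2)T₂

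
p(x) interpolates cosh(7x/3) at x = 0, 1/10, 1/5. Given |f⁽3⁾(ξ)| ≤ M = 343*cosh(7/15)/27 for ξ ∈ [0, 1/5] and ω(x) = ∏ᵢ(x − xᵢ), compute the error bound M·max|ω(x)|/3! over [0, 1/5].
343*sqrt(3)*cosh(7/15)/729000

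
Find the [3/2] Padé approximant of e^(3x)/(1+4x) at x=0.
(7227*x**3/5740 + 1899*x**2/820 + 3267*x/1435 + 1)/(-16689*x**2/5740 + 4702*x/1435 + 1)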